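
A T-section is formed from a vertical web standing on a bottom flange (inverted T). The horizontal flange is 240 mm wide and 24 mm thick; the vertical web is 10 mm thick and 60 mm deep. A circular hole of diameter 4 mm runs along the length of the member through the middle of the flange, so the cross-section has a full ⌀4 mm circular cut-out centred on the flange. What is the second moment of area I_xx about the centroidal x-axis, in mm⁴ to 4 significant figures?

I_xx ≈ 1.415 × 10⁶ mm⁴

Treat the section as a set of non-overlapping primitives; coordinates are from the bounding-box lower-left.
Flange: 240 × 24, A = 5 760 mm², y = 12 mm, Ī = 276 480 mm⁴.
Web: 10 × 60, A = 600 mm², y = 54 mm, Ī = 180 000 mm⁴.
Hole (subtracted): ⌀4, A = 12.5664 mm², y = 12 mm, Ī = 12.5664 mm⁴.
Centroid: ȳ = ΣA·y / ΣA = 15.9701 mm.
Transfer each piece to the centroidal x-axis using Ī + A·d² with d = y − 15.9701:
  flange: d = -3.97011 mm → contributes +367 268 mm⁴
  web: d = 38.0299 mm → contributes +1 047 764 mm⁴
  hole: d = -3.97011 mm → contributes −210.635 mm⁴
Total I = 1 414 821 mm⁴.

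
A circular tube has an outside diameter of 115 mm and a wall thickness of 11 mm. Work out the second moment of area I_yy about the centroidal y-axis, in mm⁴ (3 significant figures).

I_yy ≈ 4.91 × 10⁶ mm⁴

Decompose the section into non-overlapping parts with the origin at the bottom-left of its bounding rectangle.
Outer circle: ⌀115, A = 10 387 mm², x = 57.5 mm, Ī = 8 585 414 mm⁴.
Bore (subtracted): ⌀93, A = 6792.9 mm², x = 57.5 mm, Ī = 3 671 992 mm⁴.
By symmetry the centroid is at mid-width, x̄ = 57.5 mm.
All pieces are centred on the centroidal y-axis, so I = ΣĪ (holes subtracted) = 4 913 423 mm⁴.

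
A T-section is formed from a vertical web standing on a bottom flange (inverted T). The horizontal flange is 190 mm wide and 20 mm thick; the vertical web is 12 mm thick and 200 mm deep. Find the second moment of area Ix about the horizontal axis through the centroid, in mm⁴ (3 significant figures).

Ix ≈ 2.59 × 10⁷ mm⁴

Split into non-overlapping primitives; take the origin at the lower-left of the bounding box.
Flange: 190 × 20, A = 3 800 mm², y = 10 mm, Ī = 126 667 mm⁴.
Web: 12 × 200, A = 2 400 mm², y = 120 mm, Ī = 8 000 000 mm⁴.
Centroid: ȳ = ΣA·y / ΣA = 52.581 mm.
Transfer each piece to the horizontal axis through the centroid using Ī + A·d² with d = y − 52.581:
  flange: d = -42.581 mm → contributes +7 016 490 mm⁴
  web: d = 67.419 mm → contributes +18 908 887 mm⁴
Total I = 25 925 376 mm⁴.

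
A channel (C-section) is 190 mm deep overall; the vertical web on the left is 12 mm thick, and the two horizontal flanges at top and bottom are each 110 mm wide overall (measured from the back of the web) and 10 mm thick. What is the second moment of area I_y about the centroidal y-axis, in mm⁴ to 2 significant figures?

Treat the section as a set of non-overlapping primitives; coordinates are from the bounding-box lower-left.
Web: 12 × 190, A = 2 280 mm², x = 6 mm, Ī = 27 360 mm⁴.
Top flange (beyond web): 98 × 10, A = 980 mm², x = 61 mm, Ī = 784 327 mm⁴.
Bottom flange (beyond web): 98 × 10, A = 980 mm², x = 61 mm, Ī = 784 327 mm⁴.
Centroid: x̄ = ΣA·x / ΣA = 31.42 mm.
Transfer each piece to the centroidal y-axis using Ī + A·d² with d = x − 31.42:
  web: d = -25.42 mm → contributes +1 501 167 mm⁴
  top flange (beyond web): d = 29.58 mm → contributes +1 641 541 mm⁴
  bottom flange (beyond web): d = 29.58 mm → contributes +1 641 541 mm⁴
Total I = 4 784 249 mm⁴.

I_y ≈ 4.8 × 10⁶ mm⁴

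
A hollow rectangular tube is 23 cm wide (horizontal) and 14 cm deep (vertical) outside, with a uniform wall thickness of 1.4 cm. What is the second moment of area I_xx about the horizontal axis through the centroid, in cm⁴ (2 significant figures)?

I_xx ≈ 2900 cm⁴

Decompose the section into non-overlapping parts with the origin at the bottom-left of its bounding rectangle.
Outer rectangle: 23 × 14, A = 322 cm², y = 7 cm, Ī = 5 259 cm⁴.
Inner void (subtracted): 20.2 × 11.2, A = 226.2 cm², y = 7 cm, Ī = 2 365 cm⁴.
By symmetry the centroid is at mid-height, ȳ = 7 cm.
All pieces are centred on the horizontal axis through the centroid, so I = ΣĪ (holes subtracted) = 2 894 cm⁴.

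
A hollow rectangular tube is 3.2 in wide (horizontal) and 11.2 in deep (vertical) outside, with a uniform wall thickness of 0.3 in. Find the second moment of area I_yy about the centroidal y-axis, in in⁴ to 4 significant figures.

I_yy ≈ 15.06 in⁴

Treat the section as a set of non-overlapping primitives; coordinates are from the bounding-box lower-left.
Outer rectangle: 3.2 × 11.2, A = 35.84 in², x = 1.6 in, Ī = 30.5835 in⁴.
Inner void (subtracted): 2.6 × 10.6, A = 27.56 in², x = 1.6 in, Ī = 15.5255 in⁴.
By symmetry the centroid is at mid-width, x̄ = 1.6 in.
All pieces are centred on the centroidal y-axis, so I = ΣĪ (holes subtracted) = 15.058 in⁴.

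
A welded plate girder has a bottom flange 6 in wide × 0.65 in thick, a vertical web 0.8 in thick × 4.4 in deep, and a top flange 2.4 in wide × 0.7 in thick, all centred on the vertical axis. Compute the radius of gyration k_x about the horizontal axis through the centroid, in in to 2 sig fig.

Treat the section as a set of non-overlapping primitives; coordinates are from the bounding-box lower-left.
Bottom plate: 6 × 0.65, A = 3.9 in², y = 0.325 in, Ī = 0.1373 in⁴.
Web plate: 0.8 × 4.4, A = 3.52 in², y = 2.85 in, Ī = 5.679 in⁴.
Top plate: 2.4 × 0.7, A = 1.68 in², y = 5.4 in, Ī = 0.0686 in⁴.
Centroid: ȳ = ΣA·y / ΣA = 2.239 in.
Transfer each piece to the horizontal axis through the centroid using Ī + A·d² with d = y − 2.239:
  bottom plate: d = -1.914 in → contributes +14.42 in⁴
  web plate: d = 0.6114 in → contributes +6.995 in⁴
  top plate: d = 3.161 in → contributes +16.86 in⁴
Total I = 38.27 in⁴.
Radius of gyration: k = √(I/A) = √(38.27 / 9.1) = 2.051 in.

k_x ≈ 2.1 in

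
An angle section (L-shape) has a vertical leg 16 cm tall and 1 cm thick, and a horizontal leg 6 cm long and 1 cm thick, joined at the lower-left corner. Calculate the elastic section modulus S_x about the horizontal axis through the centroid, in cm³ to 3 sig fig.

S_x ≈ 56.8 cm³

Treat the section as a set of non-overlapping primitives; coordinates are from the bounding-box lower-left.
Vertical leg: 1 × 16, A = 16 cm², y = 8 cm, Ī = 341.33 cm⁴.
Horizontal leg (remainder): 5 × 1, A = 5 cm², y = 0.5 cm, Ī = 0.41667 cm⁴.
Centroid: ȳ = ΣA·y / ΣA = 6.2143 cm.
Transfer each piece to the horizontal axis through the centroid using Ī + A·d² with d = y − 6.2143:
  vertical leg: d = 1.7857 cm → contributes +392.35 cm⁴
  horizontal leg (remainder): d = -5.7143 cm → contributes +163.68 cm⁴
Total I = 556.04 cm⁴.
Extreme fibre distance c = 9.7857 cm; S = I/c = 56.821 cm³.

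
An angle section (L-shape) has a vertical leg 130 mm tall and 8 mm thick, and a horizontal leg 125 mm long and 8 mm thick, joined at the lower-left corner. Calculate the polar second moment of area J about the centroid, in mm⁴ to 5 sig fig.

J ≈ 6.3004 × 10⁶ mm⁴

Split into non-overlapping primitives; take the origin at the lower-left of the bounding box.
Vertical leg: 8 × 130, A = 1 040 mm², y = 65 mm, Ī = 1 464 667 mm⁴.
Horizontal leg (remainder): 117 × 8, A = 936 mm², y = 4 mm, Ī = 4 992 mm⁴.
Centroid: ȳ = ΣA·y / ΣA = 36.10526 mm.
Transfer each piece to the centroidal x-axis using Ī + A·d² with d = y − 36.10526:
  vertical leg: d = 28.89474 mm → contributes +2 332 969 mm⁴
  horizontal leg (remainder): d = -32.10526 mm → contributes +969772.1 mm⁴
Total I = 3 302 741 mm⁴.
For the y-axis: x̄ = 33.60526 mm.
Repeating about the centroidal y-axis gives I_y = 2 997 631 mm⁴.
Polar second moment: J = I_x + I_y = 6 300 372 mm⁴.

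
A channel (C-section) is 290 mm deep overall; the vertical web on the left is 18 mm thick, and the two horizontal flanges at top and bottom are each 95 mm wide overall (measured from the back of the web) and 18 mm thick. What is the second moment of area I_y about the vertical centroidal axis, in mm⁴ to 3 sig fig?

Decompose the section into non-overlapping parts with the origin at the bottom-left of its bounding rectangle.
Web: 18 × 290, A = 5 220 mm², x = 9 mm, Ī = 140 940 mm⁴.
Top flange (beyond web): 77 × 18, A = 1 386 mm², x = 56.5 mm, Ī = 684 800 mm⁴.
Bottom flange (beyond web): 77 × 18, A = 1 386 mm², x = 56.5 mm, Ī = 684 800 mm⁴.
Centroid: x̄ = ΣA·x / ΣA = 25.475 mm.
Transfer each piece to the vertical centroidal axis using Ī + A·d² with d = x − 25.475:
  web: d = -16.475 mm → contributes +1 557 821 mm⁴
  top flange (beyond web): d = 31.025 mm → contributes +2 018 875 mm⁴
  bottom flange (beyond web): d = 31.025 mm → contributes +2 018 875 mm⁴
Total I = 5 595 571 mm⁴.

I_y ≈ 5.60 × 10⁶ mm⁴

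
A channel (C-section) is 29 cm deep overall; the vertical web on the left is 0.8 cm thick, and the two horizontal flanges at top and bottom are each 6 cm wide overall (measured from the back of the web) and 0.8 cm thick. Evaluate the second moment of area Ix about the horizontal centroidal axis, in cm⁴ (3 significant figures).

Ix ≈ 3280 cm⁴

Break the section into simple shapes (no overlaps), measuring from the bottom-left corner of the bounding box.
Web: 0.8 × 29, A = 23.2 cm², y = 14.5 cm, Ī = 1625.9 cm⁴.
Top flange (beyond web): 5.2 × 0.8, A = 4.16 cm², y = 28.6 cm, Ī = 0.22187 cm⁴.
Bottom flange (beyond web): 5.2 × 0.8, A = 4.16 cm², y = 0.4 cm, Ī = 0.22187 cm⁴.
By symmetry the centroid is at mid-height, ȳ = 14.5 cm.
Transfer each piece to the horizontal centroidal axis using Ī + A·d² with d = y − 14.5:
  web: d = 0 cm → contributes +1625.9 cm⁴
  top flange (beyond web): d = 14.1 cm → contributes +827.27 cm⁴
  bottom flange (beyond web): d = -14.1 cm → contributes +827.27 cm⁴
Total I = 3280.5 cm⁴.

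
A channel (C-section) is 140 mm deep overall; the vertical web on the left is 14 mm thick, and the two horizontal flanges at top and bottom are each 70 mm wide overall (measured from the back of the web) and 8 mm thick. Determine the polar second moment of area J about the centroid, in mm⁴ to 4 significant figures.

Treat the section as a set of non-overlapping primitives; coordinates are from the bounding-box lower-left.
Web: 14 × 140, A = 1 960 mm², y = 70 mm, Ī = 3 201 333 mm⁴.
Top flange (beyond web): 56 × 8, A = 448 mm², y = 136 mm, Ī = 2389.33 mm⁴.
Bottom flange (beyond web): 56 × 8, A = 448 mm², y = 4 mm, Ī = 2389.33 mm⁴.
By symmetry the centroid is at mid-height, ȳ = 70 mm.
Transfer each piece to the centroidal x-axis using Ī + A·d² with d = y − 70:
  web: d = 0 mm → contributes +3 201 333 mm⁴
  top flange (beyond web): d = 66 mm → contributes +1 953 877 mm⁴
  bottom flange (beyond web): d = -66 mm → contributes +1 953 877 mm⁴
Total I = 7 109 088 mm⁴.
For the y-axis: x̄ = 17.9804 mm.
Repeating about the centroidal y-axis gives I_y = 1 019 423 mm⁴.
Polar second moment: J = I_x + I_y = 8 128 511 mm⁴.

J ≈ 8.129 × 10⁶ mm⁴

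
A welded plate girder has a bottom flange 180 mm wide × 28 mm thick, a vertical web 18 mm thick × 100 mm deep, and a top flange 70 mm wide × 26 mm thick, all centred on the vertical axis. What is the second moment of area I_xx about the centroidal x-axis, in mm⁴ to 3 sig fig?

I_xx ≈ 2.48 × 10⁷ mm⁴

Decompose the section into non-overlapping parts with the origin at the bottom-left of its bounding rectangle.
Bottom plate: 180 × 28, A = 5 040 mm², y = 14 mm, Ī = 329 280 mm⁴.
Web plate: 18 × 100, A = 1 800 mm², y = 78 mm, Ī = 1 500 000 mm⁴.
Top plate: 70 × 26, A = 1 820 mm², y = 141 mm, Ī = 102 527 mm⁴.
Centroid: ȳ = ΣA·y / ΣA = 53.993 mm.
Transfer each piece to the centroidal x-axis using Ī + A·d² with d = y − 53.993:
  bottom plate: d = -39.993 mm → contributes +8 390 487 mm⁴
  web plate: d = 24.007 mm → contributes +2 537 399 mm⁴
  top plate: d = 87.007 mm → contributes +13 880 301 mm⁴
Total I = 24 808 186 mm⁴.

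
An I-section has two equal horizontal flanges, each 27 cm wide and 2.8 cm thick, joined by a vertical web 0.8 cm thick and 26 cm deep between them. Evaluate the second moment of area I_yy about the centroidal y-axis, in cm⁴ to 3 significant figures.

Decompose the section into non-overlapping parts with the origin at the bottom-left of its bounding rectangle.
Bottom flange: 27 × 2.8, A = 75.6 cm², x = 13.5 cm, Ī = 4592.7 cm⁴.
Web: 0.8 × 26, A = 20.8 cm², x = 13.5 cm, Ī = 1.1093 cm⁴.
Top flange: 27 × 2.8, A = 75.6 cm², x = 13.5 cm, Ī = 4592.7 cm⁴.
By symmetry the centroid is at mid-width, x̄ = 13.5 cm.
All pieces are centred on the centroidal y-axis, so I = ΣĪ = 9186.5 cm⁴.

I_yy ≈ 9190 cm⁴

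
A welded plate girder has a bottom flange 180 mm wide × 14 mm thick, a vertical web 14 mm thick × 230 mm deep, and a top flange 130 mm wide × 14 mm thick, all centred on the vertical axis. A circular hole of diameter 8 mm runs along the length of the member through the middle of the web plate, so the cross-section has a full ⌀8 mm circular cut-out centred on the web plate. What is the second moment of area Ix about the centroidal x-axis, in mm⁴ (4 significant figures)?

Break the section into simple shapes (no overlaps), measuring from the bottom-left corner of the bounding box.
Bottom plate: 180 × 14, A = 2 520 mm², y = 7 mm, Ī = 41 160 mm⁴.
Web plate: 14 × 230, A = 3 220 mm², y = 129 mm, Ī = 14 194 833 mm⁴.
Top plate: 130 × 14, A = 1 820 mm², y = 251 mm, Ī = 29726.7 mm⁴.
Hole (subtracted): ⌀8, A = 50.2655 mm², y = 129 mm, Ī = 201.062 mm⁴.
Centroid: ȳ = ΣA·y / ΣA = 117.628 mm.
Transfer each piece to the centroidal x-axis using Ī + A·d² with d = y − 117.628:
  bottom plate: d = -110.628 mm → contributes +30 882 369 mm⁴
  web plate: d = 11.3719 mm → contributes +14 611 245 mm⁴
  top plate: d = 133.372 mm → contributes +32 404 006 mm⁴
  hole: d = 11.3719 mm → contributes −6701.41 mm⁴
Total I = 77 890 918 mm⁴.

Ix ≈ 7.789 × 10⁷ mm⁴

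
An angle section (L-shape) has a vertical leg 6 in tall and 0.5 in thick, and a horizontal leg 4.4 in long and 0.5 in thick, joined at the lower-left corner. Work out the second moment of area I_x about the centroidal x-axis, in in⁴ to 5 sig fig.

Decompose the section into non-overlapping parts with the origin at the bottom-left of its bounding rectangle.
Vertical leg: 0.5 × 6, A = 3 in², y = 3 in, Ī = 9 in⁴.
Horizontal leg (remainder): 3.9 × 0.5, A = 1.95 in², y = 0.25 in, Ī = 0.040625 in⁴.
Centroid: ȳ = ΣA·y / ΣA = 1.916667 in.
Transfer each piece to the centroidal x-axis using Ī + A·d² with d = y − 1.916667:
  vertical leg: d = 1.083333 in → contributes +12.52083 in⁴
  horizontal leg (remainder): d = -1.666667 in → contributes +5.457292 in⁴
Total I = 17.97813 in⁴.

I_x ≈ 17.978 in⁴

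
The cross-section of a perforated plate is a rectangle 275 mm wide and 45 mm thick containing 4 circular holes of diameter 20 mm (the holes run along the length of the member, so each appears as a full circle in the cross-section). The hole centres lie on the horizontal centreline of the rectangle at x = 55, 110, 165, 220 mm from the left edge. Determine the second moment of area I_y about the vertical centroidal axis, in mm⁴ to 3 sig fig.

I_y ≈ 7.32 × 10⁷ mm⁴

Break the section into simple shapes (no overlaps), measuring from the bottom-left corner of the bounding box.
Plate: 275 × 45, A = 12 375 mm², x = 137.5 mm, Ī = 77 988 281 mm⁴.
Hole 1 (subtracted): ⌀20, A = 314.16 mm², x = 55 mm, Ī = 7 854 mm⁴.
Hole 2 (subtracted): ⌀20, A = 314.16 mm², x = 110 mm, Ī = 7 854 mm⁴.
Hole 3 (subtracted): ⌀20, A = 314.16 mm², x = 165 mm, Ī = 7 854 mm⁴.
Hole 4 (subtracted): ⌀20, A = 314.16 mm², x = 220 mm, Ī = 7 854 mm⁴.
By symmetry the centroid is at mid-width, x̄ = 137.5 mm.
Transfer each piece to the vertical centroidal axis using Ī + A·d² with d = x − 137.5:
  plate: d = 0 mm → contributes +77 988 281 mm⁴
  hole 1: d = -82.5 mm → contributes −2 146 100 mm⁴
  hole 2: d = -27.5 mm → contributes −245 437 mm⁴
  hole 3: d = 27.5 mm → contributes −245 437 mm⁴
  hole 4: d = 82.5 mm → contributes −2 146 100 mm⁴
Total I = 73 205 206 mm⁴.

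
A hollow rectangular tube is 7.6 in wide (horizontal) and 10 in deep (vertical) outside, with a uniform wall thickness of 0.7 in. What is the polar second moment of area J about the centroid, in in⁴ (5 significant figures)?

Treat the section as a set of non-overlapping primitives; coordinates are from the bounding-box lower-left.
Outer rectangle: 7.6 × 10, A = 76 in², y = 5 in, Ī = 633.3333 in⁴.
Inner void (subtracted): 6.2 × 8.6, A = 53.32 in², y = 5 in, Ī = 328.6289 in⁴.
By symmetry the centroid is at mid-height, ȳ = 5 in.
All pieces are centred on the centroidal x-axis, so I = ΣĪ (holes subtracted) = 304.7044 in⁴.
Repeating about the centroidal y-axis gives I_y = 195.0116 in⁴.
Polar second moment: J = I_x + I_y = 499.716 in⁴.

J ≈ 499.72 in⁴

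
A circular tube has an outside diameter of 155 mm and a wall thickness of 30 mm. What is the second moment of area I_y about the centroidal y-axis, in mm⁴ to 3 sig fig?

Break the section into simple shapes (no overlaps), measuring from the bottom-left corner of the bounding box.
Outer circle: ⌀155, A = 18 869 mm², x = 77.5 mm, Ī = 28 333 269 mm⁴.
Bore (subtracted): ⌀95, A = 7088.2 mm², x = 77.5 mm, Ī = 3 998 198 mm⁴.
By symmetry the centroid is at mid-width, x̄ = 77.5 mm.
All pieces are centred on the centroidal y-axis, so I = ΣĪ (holes subtracted) = 24 335 071 mm⁴.

I_y ≈ 2.43 × 10⁷ mm⁴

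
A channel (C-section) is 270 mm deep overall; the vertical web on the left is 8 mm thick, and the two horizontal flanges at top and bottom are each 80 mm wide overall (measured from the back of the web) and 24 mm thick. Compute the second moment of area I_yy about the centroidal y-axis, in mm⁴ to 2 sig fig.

I_yy ≈ 3.6 × 10⁶ mm⁴

Break the section into simple shapes (no overlaps), measuring from the bottom-left corner of the bounding box.
Web: 8 × 270, A = 2 160 mm², x = 4 mm, Ī = 11 520 mm⁴.
Top flange (beyond web): 72 × 24, A = 1 728 mm², x = 44 mm, Ī = 746 496 mm⁴.
Bottom flange (beyond web): 72 × 24, A = 1 728 mm², x = 44 mm, Ī = 746 496 mm⁴.
Centroid: x̄ = ΣA·x / ΣA = 28.62 mm.
Transfer each piece to the centroidal y-axis using Ī + A·d² with d = x − 28.62:
  web: d = -24.62 mm → contributes +1 320 301 mm⁴
  top flange (beyond web): d = 15.38 mm → contributes +1 155 490 mm⁴
  bottom flange (beyond web): d = 15.38 mm → contributes +1 155 490 mm⁴
Total I = 3 631 281 mm⁴.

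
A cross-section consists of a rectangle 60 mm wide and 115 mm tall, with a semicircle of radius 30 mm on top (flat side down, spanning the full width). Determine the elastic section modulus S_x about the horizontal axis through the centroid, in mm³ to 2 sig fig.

S_x ≈ 1.8 × 10⁵ mm³

Decompose the section into non-overlapping parts with the origin at the bottom-left of its bounding rectangle.
Rectangular body: 60 × 115, A = 6 900 mm², y = 57.5 mm, Ī = 7 604 375 mm⁴.
Semicircular cap: semicircle r = 30, A = 1 414 mm², y = 127.7 mm, Ī = 88 903 mm⁴.
Centroid: ȳ = ΣA·y / ΣA = 69.44 mm.
Transfer each piece to the horizontal axis through the centroid using Ī + A·d² with d = y − 69.44:
  rectangular body: d = -11.94 mm → contributes +8 588 518 mm⁴
  semicircular cap: d = 58.29 mm → contributes +4 892 263 mm⁴
Total I = 13 480 781 mm⁴.
Extreme fibre distance c = 75.56 mm; S = I/c = 178 418 mm³.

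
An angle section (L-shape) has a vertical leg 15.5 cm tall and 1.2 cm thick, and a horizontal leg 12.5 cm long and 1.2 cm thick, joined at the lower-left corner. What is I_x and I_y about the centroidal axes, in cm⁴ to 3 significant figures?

Treat the section as a set of non-overlapping primitives; coordinates are from the bounding-box lower-left.
Vertical leg: 1.2 × 15.5, A = 18.6 cm², y = 7.75 cm, Ī = 372.39 cm⁴.
Horizontal leg (remainder): 11.3 × 1.2, A = 13.56 cm², y = 0.6 cm, Ī = 1.6272 cm⁴.
Centroid: ȳ = ΣA·y / ΣA = 4.7353 cm.
Transfer each piece to the centroidal x-axis using Ī + A·d² with d = y − 4.7353:
  vertical leg: d = 3.0147 cm → contributes +541.44 cm⁴
  horizontal leg (remainder): d = -4.1353 cm → contributes +233.51 cm⁴
Total I = 774.94 cm⁴.
For the y-axis: x̄ = 3.2353 cm.
Repeating about the centroidal y-axis gives I_y = 452.87 cm⁴.

I_x ≈ 775 cm⁴, I_y ≈ 453 cm⁴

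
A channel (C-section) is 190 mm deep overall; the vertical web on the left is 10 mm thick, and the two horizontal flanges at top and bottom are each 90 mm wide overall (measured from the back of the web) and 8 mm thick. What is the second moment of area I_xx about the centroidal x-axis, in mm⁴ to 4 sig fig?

I_xx ≈ 1.632 × 10⁷ mm⁴

Break the section into simple shapes (no overlaps), measuring from the bottom-left corner of the bounding box.
Web: 10 × 190, A = 1 900 mm², y = 95 mm, Ī = 5 715 833 mm⁴.
Top flange (beyond web): 80 × 8, A = 640 mm², y = 186 mm, Ī = 3413.33 mm⁴.
Bottom flange (beyond web): 80 × 8, A = 640 mm², y = 4 mm, Ī = 3413.33 mm⁴.
By symmetry the centroid is at mid-height, ȳ = 95 mm.
Transfer each piece to the centroidal x-axis using Ī + A·d² with d = y − 95:
  web: d = 0 mm → contributes +5 715 833 mm⁴
  top flange (beyond web): d = 91 mm → contributes +5 303 253 mm⁴
  bottom flange (beyond web): d = -91 mm → contributes +5 303 253 mm⁴
Total I = 16 322 340 mm⁴.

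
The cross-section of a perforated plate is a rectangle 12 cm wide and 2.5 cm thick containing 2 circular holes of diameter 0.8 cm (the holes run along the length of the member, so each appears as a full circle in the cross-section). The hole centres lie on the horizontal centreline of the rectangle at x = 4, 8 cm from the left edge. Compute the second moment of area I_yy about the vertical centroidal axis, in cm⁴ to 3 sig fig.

Treat the section as a set of non-overlapping primitives; coordinates are from the bounding-box lower-left.
Plate: 12 × 2.5, A = 30 cm², x = 6 cm, Ī = 360 cm⁴.
Hole 1 (subtracted): ⌀0.8, A = 0.50265 cm², x = 4 cm, Ī = 0.020106 cm⁴.
Hole 2 (subtracted): ⌀0.8, A = 0.50265 cm², x = 8 cm, Ī = 0.020106 cm⁴.
By symmetry the centroid is at mid-width, x̄ = 6 cm.
Transfer each piece to the vertical centroidal axis using Ī + A·d² with d = x − 6:
  plate: d = 0 cm → contributes +360 cm⁴
  hole 1: d = -2 cm → contributes −2.0307 cm⁴
  hole 2: d = 2 cm → contributes −2.0307 cm⁴
Total I = 355.94 cm⁴.

I_yy ≈ 356 cm⁴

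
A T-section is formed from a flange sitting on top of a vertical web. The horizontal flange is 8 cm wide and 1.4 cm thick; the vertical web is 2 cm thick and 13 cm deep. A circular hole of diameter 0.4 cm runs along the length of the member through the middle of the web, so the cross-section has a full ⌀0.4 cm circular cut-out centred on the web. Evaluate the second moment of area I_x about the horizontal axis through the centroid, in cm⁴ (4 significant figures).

Split into non-overlapping primitives; take the origin at the lower-left of the bounding box.
Flange: 8 × 1.4, A = 11.2 cm², y = 13.7 cm, Ī = 1.82933 cm⁴.
Web: 2 × 13, A = 26 cm², y = 6.5 cm, Ī = 366.167 cm⁴.
Hole (subtracted): ⌀0.4, A = 0.125664 cm², y = 6.5 cm, Ī = 0.00125664 cm⁴.
Centroid: ȳ = ΣA·y / ΣA = 8.67509 cm.
Transfer each piece to the horizontal axis through the centroid using Ī + A·d² with d = y − 8.67509:
  flange: d = 5.02491 cm → contributes +284.626 cm⁴
  web: d = -2.17509 cm → contributes +489.173 cm⁴
  hole: d = -2.17509 cm → contributes −0.595773 cm⁴
Total I = 773.204 cm⁴.

I_x ≈ 773.2 cm⁴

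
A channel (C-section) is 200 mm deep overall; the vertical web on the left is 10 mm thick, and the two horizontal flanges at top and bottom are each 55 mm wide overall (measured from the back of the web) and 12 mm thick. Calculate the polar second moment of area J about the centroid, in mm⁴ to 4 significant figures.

J ≈ 1.695 × 10⁷ mm⁴

Split into non-overlapping primitives; take the origin at the lower-left of the bounding box.
Web: 10 × 200, A = 2 000 mm², y = 100 mm, Ī = 6 666 667 mm⁴.
Top flange (beyond web): 45 × 12, A = 540 mm², y = 194 mm, Ī = 6 480 mm⁴.
Bottom flange (beyond web): 45 × 12, A = 540 mm², y = 6 mm, Ī = 6 480 mm⁴.
By symmetry the centroid is at mid-height, ȳ = 100 mm.
Transfer each piece to the centroidal x-axis using Ī + A·d² with d = y − 100:
  web: d = 0 mm → contributes +6 666 667 mm⁴
  top flange (beyond web): d = 94 mm → contributes +4 777 920 mm⁴
  bottom flange (beyond web): d = -94 mm → contributes +4 777 920 mm⁴
Total I = 16 222 507 mm⁴.
For the y-axis: x̄ = 14.6429 mm.
Repeating about the centroidal y-axis gives I_y = 729 274 mm⁴.
Polar second moment: J = I_x + I_y = 16 951 780 mm⁴.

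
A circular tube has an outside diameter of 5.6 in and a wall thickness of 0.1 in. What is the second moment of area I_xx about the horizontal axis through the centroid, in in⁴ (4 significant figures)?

Treat the section as a set of non-overlapping primitives; coordinates are from the bounding-box lower-left.
Outer circle: ⌀5.6, A = 24.6301 in², y = 2.8 in, Ī = 48.275 in⁴.
Bore (subtracted): ⌀5.4, A = 22.9022 in², y = 2.8 in, Ī = 41.7393 in⁴.
By symmetry the centroid is at mid-height, ȳ = 2.8 in.
All pieces are centred on the horizontal axis through the centroid, so I = ΣĪ (holes subtracted) = 6.53569 in⁴.

I_xx ≈ 6.536 in⁴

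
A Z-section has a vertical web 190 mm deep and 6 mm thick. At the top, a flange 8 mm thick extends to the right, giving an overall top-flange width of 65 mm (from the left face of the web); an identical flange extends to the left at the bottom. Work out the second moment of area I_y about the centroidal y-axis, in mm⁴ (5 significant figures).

I_y ≈ 1.2744 × 10⁶ mm⁴

Treat the section as a set of non-overlapping primitives; coordinates are from the bounding-box lower-left.
Web: 6 × 190, A = 1 140 mm², x = 62 mm, Ī = 3 420 mm⁴.
Top flange (beyond web): 59 × 8, A = 472 mm², x = 94.5 mm, Ī = 136919.3 mm⁴.
Bottom flange (beyond web): 59 × 8, A = 472 mm², x = 29.5 mm, Ī = 136919.3 mm⁴.
Centroid: x̄ = ΣA·x / ΣA = 62 mm.
Transfer each piece to the centroidal y-axis using Ī + A·d² with d = x − 62:
  web: d = 0 mm → contributes +3 420 mm⁴
  top flange (beyond web): d = 32.5 mm → contributes +635469.3 mm⁴
  bottom flange (beyond web): d = -32.5 mm → contributes +635469.3 mm⁴
Total I = 1 274 359 mm⁴.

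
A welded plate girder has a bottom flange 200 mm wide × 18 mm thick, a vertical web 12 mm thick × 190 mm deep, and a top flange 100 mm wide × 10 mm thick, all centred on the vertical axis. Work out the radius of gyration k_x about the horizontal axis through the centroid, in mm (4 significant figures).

k_x ≈ 80.84 mm

Break the section into simple shapes (no overlaps), measuring from the bottom-left corner of the bounding box.
Bottom plate: 200 × 18, A = 3 600 mm², y = 9 mm, Ī = 97 200 mm⁴.
Web plate: 12 × 190, A = 2 280 mm², y = 113 mm, Ī = 6 859 000 mm⁴.
Top plate: 100 × 10, A = 1 000 mm², y = 213 mm, Ī = 8333.33 mm⁴.
Centroid: ȳ = ΣA·y / ΣA = 73.1163 mm.
Transfer each piece to the horizontal axis through the centroid using Ī + A·d² with d = y − 73.1163:
  bottom plate: d = -64.1163 mm → contributes +14 896 430 mm⁴
  web plate: d = 39.8837 mm → contributes +10 485 822 mm⁴
  top plate: d = 139.884 mm → contributes +19 575 789 mm⁴
Total I = 44 958 040 mm⁴.
Radius of gyration: k = √(I/A) = √(44 958 040 / 6 880) = 80.8369 mm.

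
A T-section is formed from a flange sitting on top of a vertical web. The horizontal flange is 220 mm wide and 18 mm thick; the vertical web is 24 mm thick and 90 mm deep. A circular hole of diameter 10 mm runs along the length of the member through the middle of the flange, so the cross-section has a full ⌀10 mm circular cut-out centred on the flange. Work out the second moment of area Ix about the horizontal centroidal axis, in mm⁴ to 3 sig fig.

Treat the section as a set of non-overlapping primitives; coordinates are from the bounding-box lower-left.
Flange: 220 × 18, A = 3 960 mm², y = 99 mm, Ī = 106 920 mm⁴.
Web: 24 × 90, A = 2 160 mm², y = 45 mm, Ī = 1 458 000 mm⁴.
Hole (subtracted): ⌀10, A = 78.54 mm², y = 99 mm, Ī = 490.87 mm⁴.
Centroid: ȳ = ΣA·y / ΣA = 79.693 mm.
Transfer each piece to the horizontal centroidal axis using Ī + A·d² with d = y − 79.693:
  flange: d = 19.307 mm → contributes +1 582 988 mm⁴
  web: d = -34.693 mm → contributes +4 057 846 mm⁴
  hole: d = 19.307 mm → contributes −29 766 mm⁴
Total I = 5 611 068 mm⁴.

Ix ≈ 5.61 × 10⁶ mm⁴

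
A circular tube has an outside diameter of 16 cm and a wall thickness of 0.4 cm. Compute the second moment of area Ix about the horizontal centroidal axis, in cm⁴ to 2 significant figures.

Ix ≈ 600 cm⁴

Break the section into simple shapes (no overlaps), measuring from the bottom-left corner of the bounding box.
Outer circle: ⌀16, A = 201.1 cm², y = 8 cm, Ī = 3 217 cm⁴.
Bore (subtracted): ⌀15.2, A = 181.5 cm², y = 8 cm, Ī = 2 620 cm⁴.
By symmetry the centroid is at mid-height, ȳ = 8 cm.
All pieces are centred on the horizontal centroidal axis, so I = ΣĪ (holes subtracted) = 596.7 cm⁴.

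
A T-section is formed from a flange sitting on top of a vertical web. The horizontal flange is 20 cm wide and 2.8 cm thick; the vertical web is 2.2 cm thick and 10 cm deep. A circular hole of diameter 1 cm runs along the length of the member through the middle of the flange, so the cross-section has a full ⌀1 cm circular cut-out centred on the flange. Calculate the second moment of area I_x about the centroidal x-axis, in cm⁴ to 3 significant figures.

Decompose the section into non-overlapping parts with the origin at the bottom-left of its bounding rectangle.
Flange: 20 × 2.8, A = 56 cm², y = 11.4 cm, Ī = 36.587 cm⁴.
Web: 2.2 × 10, A = 22 cm², y = 5 cm, Ī = 183.33 cm⁴.
Hole (subtracted): ⌀1, A = 0.7854 cm², y = 11.4 cm, Ī = 0.049087 cm⁴.
Centroid: ȳ = ΣA·y / ΣA = 9.5765 cm.
Transfer each piece to the centroidal x-axis using Ī + A·d² with d = y − 9.5765:
  flange: d = 1.8235 cm → contributes +222.79 cm⁴
  web: d = -4.5765 cm → contributes +644.11 cm⁴
  hole: d = 1.8235 cm → contributes −2.6606 cm⁴
Total I = 864.24 cm⁴.

I_x ≈ 864 cm⁴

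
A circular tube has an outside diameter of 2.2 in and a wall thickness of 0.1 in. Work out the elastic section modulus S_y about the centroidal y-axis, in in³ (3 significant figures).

Decompose the section into non-overlapping parts with the origin at the bottom-left of its bounding rectangle.
Outer circle: ⌀2.2, A = 3.8013 in², x = 1.1 in, Ī = 1.1499 in⁴.
Bore (subtracted): ⌀2, A = 3.1416 in², x = 1.1 in, Ī = 0.7854 in⁴.
By symmetry the centroid is at mid-width, x̄ = 1.1 in.
All pieces are centred on the centroidal y-axis, so I = ΣĪ (holes subtracted) = 0.3645 in⁴.
Extreme fibre distance c = 1.1 in; S = I/c = 0.33137 in³.

S_y ≈ 0.331 in³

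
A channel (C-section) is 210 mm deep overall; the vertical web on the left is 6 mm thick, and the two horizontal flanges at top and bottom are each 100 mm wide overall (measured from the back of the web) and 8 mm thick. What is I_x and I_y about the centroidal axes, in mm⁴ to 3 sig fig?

I_x ≈ 2.00 × 10⁷ mm⁴, I_y ≈ 2.83 × 10⁶ mm⁴

Treat the section as a set of non-overlapping primitives; coordinates are from the bounding-box lower-left.
Web: 6 × 210, A = 1 260 mm², y = 105 mm, Ī = 4 630 500 mm⁴.
Top flange (beyond web): 94 × 8, A = 752 mm², y = 206 mm, Ī = 4010.7 mm⁴.
Bottom flange (beyond web): 94 × 8, A = 752 mm², y = 4 mm, Ī = 4010.7 mm⁴.
By symmetry the centroid is at mid-height, ȳ = 105 mm.
Transfer each piece to the centroidal x-axis using Ī + A·d² with d = y − 105:
  web: d = 0 mm → contributes +4 630 500 mm⁴
  top flange (beyond web): d = 101 mm → contributes +7 675 163 mm⁴
  bottom flange (beyond web): d = -101 mm → contributes +7 675 163 mm⁴
Total I = 19 980 825 mm⁴.
For the y-axis: x̄ = 30.207 mm.
Repeating about the centroidal y-axis gives I_y = 2 825 263 mm⁴.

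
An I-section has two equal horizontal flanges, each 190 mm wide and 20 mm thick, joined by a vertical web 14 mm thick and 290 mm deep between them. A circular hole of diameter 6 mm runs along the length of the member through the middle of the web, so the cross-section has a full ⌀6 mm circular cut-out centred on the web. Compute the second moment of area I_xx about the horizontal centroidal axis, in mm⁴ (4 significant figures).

I_xx ≈ 2.113 × 10⁸ mm⁴

Break the section into simple shapes (no overlaps), measuring from the bottom-left corner of the bounding box.
Bottom flange: 190 × 20, A = 3 800 mm², y = 10 mm, Ī = 126 667 mm⁴.
Web: 14 × 290, A = 4 060 mm², y = 165 mm, Ī = 28 453 833 mm⁴.
Top flange: 190 × 20, A = 3 800 mm², y = 320 mm, Ī = 126 667 mm⁴.
Hole (subtracted): ⌀6, A = 28.2743 mm², y = 165 mm, Ī = 63.6173 mm⁴.
By symmetry the centroid is at mid-height, ȳ = 165 mm.
Transfer each piece to the horizontal centroidal axis using Ī + A·d² with d = y − 165:
  bottom flange: d = -155 mm → contributes +91 421 667 mm⁴
  web: d = 0 mm → contributes +28 453 833 mm⁴
  top flange: d = 155 mm → contributes +91 421 667 mm⁴
  hole: d = 0 mm → contributes −63.6173 mm⁴
Total I = 211 297 103 mm⁴.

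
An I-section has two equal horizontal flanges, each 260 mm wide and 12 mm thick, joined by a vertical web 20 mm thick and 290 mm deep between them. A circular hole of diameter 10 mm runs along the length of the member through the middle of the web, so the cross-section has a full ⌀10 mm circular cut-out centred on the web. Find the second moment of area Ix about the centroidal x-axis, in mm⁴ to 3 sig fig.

Break the section into simple shapes (no overlaps), measuring from the bottom-left corner of the bounding box.
Bottom flange: 260 × 12, A = 3 120 mm², y = 6 mm, Ī = 37 440 mm⁴.
Web: 20 × 290, A = 5 800 mm², y = 157 mm, Ī = 40 648 333 mm⁴.
Top flange: 260 × 12, A = 3 120 mm², y = 308 mm, Ī = 37 440 mm⁴.
Hole (subtracted): ⌀10, A = 78.54 mm², y = 157 mm, Ī = 490.87 mm⁴.
By symmetry the centroid is at mid-height, ȳ = 157 mm.
Transfer each piece to the centroidal x-axis using Ī + A·d² with d = y − 157:
  bottom flange: d = -151 mm → contributes +71 176 560 mm⁴
  web: d = 0 mm → contributes +40 648 333 mm⁴
  top flange: d = 151 mm → contributes +71 176 560 mm⁴
  hole: d = 0 mm → contributes −490.87 mm⁴
Total I = 183 000 962 mm⁴.

Ix ≈ 1.83 × 10⁸ mm⁴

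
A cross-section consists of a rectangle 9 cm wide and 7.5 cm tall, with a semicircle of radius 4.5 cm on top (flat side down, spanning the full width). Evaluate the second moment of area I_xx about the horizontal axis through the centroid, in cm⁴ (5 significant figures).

I_xx ≈ 1054.0 cm⁴

Split into non-overlapping primitives; take the origin at the lower-left of the bounding box.
Rectangular body: 9 × 7.5, A = 67.5 cm², y = 3.75 cm, Ī = 316.4063 cm⁴.
Semicircular cap: semicircle r = 4.5, A = 31.80863 cm², y = 9.409859 cm, Ī = 45.00721 cm⁴.
Centroid: ȳ = ΣA·y / ΣA = 5.562857 cm.
Transfer each piece to the horizontal axis through the centroid using Ī + A·d² with d = y − 5.562857:
  rectangular body: d = -1.812857 cm → contributes +538.2417 cm⁴
  semicircular cap: d = 3.847002 cm → contributes +515.7566 cm⁴
Total I = 1053.998 cm⁴.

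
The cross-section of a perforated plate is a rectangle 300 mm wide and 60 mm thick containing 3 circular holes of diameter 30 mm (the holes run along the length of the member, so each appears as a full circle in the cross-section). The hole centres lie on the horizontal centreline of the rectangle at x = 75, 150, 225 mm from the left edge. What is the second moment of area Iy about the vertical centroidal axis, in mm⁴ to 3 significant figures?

Iy ≈ 1.27 × 10⁸ mm⁴

Decompose the section into non-overlapping parts with the origin at the bottom-left of its bounding rectangle.
Plate: 300 × 60, A = 18 000 mm², x = 150 mm, Ī = 135 000 000 mm⁴.
Hole 1 (subtracted): ⌀30, A = 706.86 mm², x = 75 mm, Ī = 39 761 mm⁴.
Hole 2 (subtracted): ⌀30, A = 706.86 mm², x = 150 mm, Ī = 39 761 mm⁴.
Hole 3 (subtracted): ⌀30, A = 706.86 mm², x = 225 mm, Ī = 39 761 mm⁴.
By symmetry the centroid is at mid-width, x̄ = 150 mm.
Transfer each piece to the vertical centroidal axis using Ī + A·d² with d = x − 150:
  plate: d = 0 mm → contributes +135 000 000 mm⁴
  hole 1: d = -75 mm → contributes −4 015 839 mm⁴
  hole 2: d = 0 mm → contributes −39 761 mm⁴
  hole 3: d = 75 mm → contributes −4 015 839 mm⁴
Total I = 126 928 561 mm⁴.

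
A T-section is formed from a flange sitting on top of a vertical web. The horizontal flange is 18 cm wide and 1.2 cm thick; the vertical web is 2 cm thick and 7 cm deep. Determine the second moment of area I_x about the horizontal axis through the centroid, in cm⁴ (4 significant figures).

I_x ≈ 202.5 cm⁴

Treat the section as a set of non-overlapping primitives; coordinates are from the bounding-box lower-left.
Flange: 18 × 1.2, A = 21.6 cm², y = 7.6 cm, Ī = 2.592 cm⁴.
Web: 2 × 7, A = 14 cm², y = 3.5 cm, Ī = 57.1667 cm⁴.
Centroid: ȳ = ΣA·y / ΣA = 5.98764 cm.
Transfer each piece to the horizontal axis through the centroid using Ī + A·d² with d = y − 5.98764:
  flange: d = 1.61236 cm → contributes +58.7456 cm⁴
  web: d = -2.48764 cm → contributes +143.804 cm⁴
Total I = 202.549 cm⁴.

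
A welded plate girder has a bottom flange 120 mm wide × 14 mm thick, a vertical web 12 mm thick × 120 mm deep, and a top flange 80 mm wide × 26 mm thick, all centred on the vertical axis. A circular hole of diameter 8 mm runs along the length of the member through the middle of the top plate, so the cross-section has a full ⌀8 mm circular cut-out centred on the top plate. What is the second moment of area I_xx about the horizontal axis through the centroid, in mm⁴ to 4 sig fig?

I_xx ≈ 1.998 × 10⁷ mm⁴

Split into non-overlapping primitives; take the origin at the lower-left of the bounding box.
Bottom plate: 120 × 14, A = 1 680 mm², y = 7 mm, Ī = 27 440 mm⁴.
Web plate: 12 × 120, A = 1 440 mm², y = 74 mm, Ī = 1 728 000 mm⁴.
Top plate: 80 × 26, A = 2 080 mm², y = 147 mm, Ī = 117 173 mm⁴.
Hole (subtracted): ⌀8, A = 50.2655 mm², y = 147 mm, Ī = 201.062 mm⁴.
Centroid: ȳ = ΣA·y / ΣA = 80.915 mm.
Transfer each piece to the horizontal axis through the centroid using Ī + A·d² with d = y − 80.915:
  bottom plate: d = -73.915 mm → contributes +9 206 008 mm⁴
  web plate: d = -6.91504 mm → contributes +1 796 858 mm⁴
  top plate: d = 66.085 mm → contributes +9 200 995 mm⁴
  hole: d = 66.085 mm → contributes −219 722 mm⁴
Total I = 19 984 139 mm⁴.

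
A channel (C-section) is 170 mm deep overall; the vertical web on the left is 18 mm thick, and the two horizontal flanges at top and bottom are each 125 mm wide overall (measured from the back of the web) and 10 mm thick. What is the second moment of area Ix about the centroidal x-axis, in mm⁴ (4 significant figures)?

Ix ≈ 2.108 × 10⁷ mm⁴

Break the section into simple shapes (no overlaps), measuring from the bottom-left corner of the bounding box.
Web: 18 × 170, A = 3 060 mm², y = 85 mm, Ī = 7 369 500 mm⁴.
Top flange (beyond web): 107 × 10, A = 1 070 mm², y = 165 mm, Ī = 8916.67 mm⁴.
Bottom flange (beyond web): 107 × 10, A = 1 070 mm², y = 5 mm, Ī = 8916.67 mm⁴.
By symmetry the centroid is at mid-height, ȳ = 85 mm.
Transfer each piece to the centroidal x-axis using Ī + A·d² with d = y − 85:
  web: d = 0 mm → contributes +7 369 500 mm⁴
  top flange (beyond web): d = 80 mm → contributes +6 856 917 mm⁴
  bottom flange (beyond web): d = -80 mm → contributes +6 856 917 mm⁴
Total I = 21 083 333 mm⁴.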